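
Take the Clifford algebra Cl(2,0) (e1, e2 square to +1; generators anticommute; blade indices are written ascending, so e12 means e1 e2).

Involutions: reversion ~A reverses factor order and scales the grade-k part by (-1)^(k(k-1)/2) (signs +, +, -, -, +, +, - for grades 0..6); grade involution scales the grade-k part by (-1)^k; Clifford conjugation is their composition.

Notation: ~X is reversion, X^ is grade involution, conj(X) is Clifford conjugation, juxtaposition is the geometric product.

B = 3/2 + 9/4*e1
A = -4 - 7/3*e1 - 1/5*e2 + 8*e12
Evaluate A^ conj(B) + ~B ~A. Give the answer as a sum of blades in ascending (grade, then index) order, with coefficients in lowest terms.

first term: -45/4 + 25/2*e1 + 183/10*e2 + 249/20*e12
second term: -45/4 - 25/2*e1 - 183/10*e2 - 249/20*e12
Answer: -45/2


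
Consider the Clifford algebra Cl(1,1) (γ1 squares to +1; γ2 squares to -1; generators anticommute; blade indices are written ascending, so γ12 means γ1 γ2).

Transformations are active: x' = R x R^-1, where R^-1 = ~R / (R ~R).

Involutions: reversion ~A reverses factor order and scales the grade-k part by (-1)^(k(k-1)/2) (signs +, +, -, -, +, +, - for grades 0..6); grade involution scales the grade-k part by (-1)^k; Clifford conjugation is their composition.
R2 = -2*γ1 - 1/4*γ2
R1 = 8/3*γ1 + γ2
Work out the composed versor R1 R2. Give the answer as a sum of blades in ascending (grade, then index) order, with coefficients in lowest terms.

Distribute over the terms of R1 (each basis-blade product reordered to ascending indices, repeated generators contracted through their squares):
(8/3*γ1) R2 = -16/3 - 2/3*γ12
(γ2) R2 = 1/4 + 2*γ12
Summing the partial products and collecting blades:
Answer: -61/12 + 4/3*γ12


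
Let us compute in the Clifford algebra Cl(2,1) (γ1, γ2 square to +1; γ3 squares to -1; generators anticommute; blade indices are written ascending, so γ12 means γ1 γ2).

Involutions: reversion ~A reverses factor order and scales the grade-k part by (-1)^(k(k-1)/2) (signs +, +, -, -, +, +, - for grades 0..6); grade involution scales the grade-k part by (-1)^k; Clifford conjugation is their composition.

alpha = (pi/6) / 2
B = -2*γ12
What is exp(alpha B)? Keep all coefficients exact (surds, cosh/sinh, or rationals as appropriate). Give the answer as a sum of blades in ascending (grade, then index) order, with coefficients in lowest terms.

B^2 = (-2)^2*(γ12)^2 = 4*(-1) = -4 (a basis 2-blade squares to minus the product of its generators' squares).
B^2 = -4 — circular case — the even/odd split gives cos and sin: l = 2, alpha*l = pi/6, so exp(alpha B) = cos(pi/6) + (sin(pi/6)/2)*B = sqrt(3)/2 + (1/4)*B.
Answer: sqrt(3)/2 - 1/2*γ12


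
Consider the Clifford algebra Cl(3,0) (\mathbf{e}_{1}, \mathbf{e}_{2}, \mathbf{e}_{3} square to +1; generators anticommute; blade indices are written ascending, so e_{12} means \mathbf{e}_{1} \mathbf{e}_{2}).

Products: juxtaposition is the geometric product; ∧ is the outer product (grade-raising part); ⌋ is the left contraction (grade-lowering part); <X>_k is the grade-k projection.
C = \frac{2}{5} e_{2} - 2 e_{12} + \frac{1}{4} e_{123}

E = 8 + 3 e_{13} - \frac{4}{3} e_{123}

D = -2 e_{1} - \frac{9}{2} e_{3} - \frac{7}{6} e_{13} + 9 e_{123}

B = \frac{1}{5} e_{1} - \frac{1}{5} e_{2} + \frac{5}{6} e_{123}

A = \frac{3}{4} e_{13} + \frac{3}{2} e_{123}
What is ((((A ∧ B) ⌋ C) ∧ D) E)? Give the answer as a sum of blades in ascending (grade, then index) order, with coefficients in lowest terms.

step 1: \frac{3}{20} e_{123}
step 2: -\frac{3}{80}
step 3: \frac{3}{40} e_{1} + \frac{27}{160} e_{3} + \frac{7}{160} e_{13} - \frac{27}{80} e_{123}
step 4: -\frac{93}{160} + \frac{3}{32} e_{1} - \frac{257}{240} e_{2} + \frac{63}{40} e_{3} - \frac{9}{40} e_{12} + \frac{7}{20} e_{13} - \frac{1}{10} e_{23} - \frac{27}{10} e_{123}
Answer: -\frac{93}{160} + \frac{3}{32} e_{1} - \frac{257}{240} e_{2} + \frac{63}{40} e_{3} - \frac{9}{40} e_{12} + \frac{7}{20} e_{13} - \frac{1}{10} e_{23} - \frac{27}{10} e_{123}


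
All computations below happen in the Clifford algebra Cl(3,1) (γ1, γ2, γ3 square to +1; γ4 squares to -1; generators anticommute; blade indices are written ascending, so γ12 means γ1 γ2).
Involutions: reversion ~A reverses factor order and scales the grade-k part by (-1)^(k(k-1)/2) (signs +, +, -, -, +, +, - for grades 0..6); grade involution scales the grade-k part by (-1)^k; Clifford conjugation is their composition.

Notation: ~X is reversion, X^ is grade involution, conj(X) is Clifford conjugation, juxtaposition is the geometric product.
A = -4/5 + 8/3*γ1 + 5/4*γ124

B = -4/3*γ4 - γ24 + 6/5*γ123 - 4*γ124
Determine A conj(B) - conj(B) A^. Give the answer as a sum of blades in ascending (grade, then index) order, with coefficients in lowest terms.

first term: -5 + 5/4*γ1 - 16/15*γ4 - 5/3*γ12 + 32/9*γ14 + 16/5*γ23 - 172/15*γ24 + 3/2*γ34 - 24/25*γ123 + 88/15*γ124
second term: 5 - 5/4*γ1 - 16/15*γ4 + 5/3*γ12 + 32/9*γ14 - 16/5*γ23 + 148/15*γ24 + 3/2*γ34 - 24/25*γ123 + 8/15*γ124
Answer: -10 + 5/2*γ1 - 10/3*γ12 + 32/5*γ23 - 64/3*γ24 + 16/3*γ124


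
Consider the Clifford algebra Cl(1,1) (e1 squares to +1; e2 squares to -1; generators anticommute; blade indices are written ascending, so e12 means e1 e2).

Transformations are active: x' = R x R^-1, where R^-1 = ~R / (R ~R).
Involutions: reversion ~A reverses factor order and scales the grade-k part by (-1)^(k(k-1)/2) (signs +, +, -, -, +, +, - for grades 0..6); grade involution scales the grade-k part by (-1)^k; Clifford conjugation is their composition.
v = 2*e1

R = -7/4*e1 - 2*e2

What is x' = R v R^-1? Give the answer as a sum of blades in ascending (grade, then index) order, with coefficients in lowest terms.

~R = -7/4*e1 - 2*e2, and R ~R = -15/16, so R^-1 = ~R / (-15/16).
R v = -7/2 + 4*e12
Answer: -226/15*e1 - 224/15*e2


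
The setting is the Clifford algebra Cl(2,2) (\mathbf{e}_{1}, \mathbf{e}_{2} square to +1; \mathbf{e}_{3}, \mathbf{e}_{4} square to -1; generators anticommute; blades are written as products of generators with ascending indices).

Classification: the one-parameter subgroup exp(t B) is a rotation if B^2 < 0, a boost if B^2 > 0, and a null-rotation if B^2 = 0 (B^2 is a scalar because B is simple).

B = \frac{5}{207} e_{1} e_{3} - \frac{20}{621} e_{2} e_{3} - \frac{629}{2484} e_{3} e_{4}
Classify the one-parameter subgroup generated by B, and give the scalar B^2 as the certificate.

B^2 term by term: the squares give (\frac{5}{207})^2*(e_{1} e_{3})^2 + (-\frac{20}{621})^2*(e_{2} e_{3})^2 + (-\frac{629}{2484})^2*(e_{3} e_{4})^2 = \frac{25}{42849}*(+1) + \frac{400}{385641}*(+1) + \frac{395641}{6170256}*(-1) = -\frac{1}{16} (each basis 2-blade squares to minus the product of its generators' squares); cross terms between blades sharing an index anticommute and cancel. So B^2 = -\frac{1}{16}.
Answer: rotation, certificate B^2 = -\frac{1}{16}. The class reads off the invariant scalar -\frac{1}{16} directly.


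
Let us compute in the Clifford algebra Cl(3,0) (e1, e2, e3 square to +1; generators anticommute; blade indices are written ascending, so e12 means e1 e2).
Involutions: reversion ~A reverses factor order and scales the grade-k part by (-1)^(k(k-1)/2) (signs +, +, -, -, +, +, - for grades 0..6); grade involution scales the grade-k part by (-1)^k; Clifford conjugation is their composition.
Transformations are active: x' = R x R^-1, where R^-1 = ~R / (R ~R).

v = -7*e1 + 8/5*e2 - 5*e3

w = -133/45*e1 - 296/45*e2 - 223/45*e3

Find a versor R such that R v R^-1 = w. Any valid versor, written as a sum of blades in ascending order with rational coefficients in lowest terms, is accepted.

Why this works: both vectors square to 1914/25, so q(v) = q(w) and R = v + w = -448/45*e1 - 224/45*e2 - 448/45*e3 carries v to w — its own direction survives, the complement (v - w)/2 flips.
Answer: -448/45*e1 - 224/45*e2 - 448/45*e3


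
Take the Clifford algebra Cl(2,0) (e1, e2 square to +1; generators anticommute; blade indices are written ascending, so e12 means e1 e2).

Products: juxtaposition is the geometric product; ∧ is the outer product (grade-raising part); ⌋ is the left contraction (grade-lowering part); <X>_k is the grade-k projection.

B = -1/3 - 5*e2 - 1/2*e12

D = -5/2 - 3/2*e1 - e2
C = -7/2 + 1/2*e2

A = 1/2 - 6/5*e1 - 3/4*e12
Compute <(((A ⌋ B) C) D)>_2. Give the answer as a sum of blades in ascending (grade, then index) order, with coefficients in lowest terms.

step 1: -13/24 - 19/10*e2 - 1/4*e12
step 2: 227/240 - 1/8*e1 + 1531/240*e2 + 7/8*e12
step 3: -1369/160 - 317/160*e1 - 2493/160*e2 + 1201/160*e12
step 4: 1201/160*e12
Answer: 1201/160*e12


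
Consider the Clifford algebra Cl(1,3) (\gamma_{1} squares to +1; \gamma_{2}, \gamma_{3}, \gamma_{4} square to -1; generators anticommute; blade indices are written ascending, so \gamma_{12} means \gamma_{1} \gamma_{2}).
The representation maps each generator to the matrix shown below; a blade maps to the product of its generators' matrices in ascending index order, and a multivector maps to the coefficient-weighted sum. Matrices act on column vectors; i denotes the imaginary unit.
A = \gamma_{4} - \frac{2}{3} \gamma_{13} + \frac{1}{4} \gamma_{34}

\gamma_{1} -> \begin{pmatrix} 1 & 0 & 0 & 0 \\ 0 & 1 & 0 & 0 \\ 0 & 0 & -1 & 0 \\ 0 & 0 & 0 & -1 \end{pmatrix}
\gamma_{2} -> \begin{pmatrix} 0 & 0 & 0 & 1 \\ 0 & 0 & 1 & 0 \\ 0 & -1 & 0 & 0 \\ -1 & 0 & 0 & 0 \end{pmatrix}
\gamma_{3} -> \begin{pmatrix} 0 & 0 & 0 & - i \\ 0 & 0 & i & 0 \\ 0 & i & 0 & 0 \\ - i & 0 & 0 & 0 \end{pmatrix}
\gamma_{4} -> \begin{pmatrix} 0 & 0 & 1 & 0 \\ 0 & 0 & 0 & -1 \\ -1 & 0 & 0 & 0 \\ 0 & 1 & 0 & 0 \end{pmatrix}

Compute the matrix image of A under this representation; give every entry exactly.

Bivector images (products of the table entries): rho(\gamma_{13}) = rho(\gamma_{1})rho(\gamma_{3}) = \begin{pmatrix} 0 & 0 & 0 & - i \\ 0 & 0 & i & 0 \\ 0 & - i & 0 & 0 \\ i & 0 & 0 & 0 \end{pmatrix}; rho(\gamma_{34}) = rho(\gamma_{3})rho(\gamma_{4}) = \begin{pmatrix} 0 & - i & 0 & 0 \\ - i & 0 & 0 & 0 \\ 0 & 0 & 0 & - i \\ 0 & 0 & - i & 0 \end{pmatrix}.
M = (1)*rho(\gamma_{4}) + (-\frac{2}{3})*rho(\gamma_{13}) + (\frac{1}{4})*rho(\gamma_{34}), summed entrywise:
Answer: \begin{pmatrix} 0 & - \frac{i}{4} & 1 & \frac{2 i}{3} \\ - \frac{i}{4} & 0 & - \frac{2 i}{3} & -1 \\ -1 & \frac{2 i}{3} & 0 & - \frac{i}{4} \\ - \frac{2 i}{3} & 1 & - \frac{i}{4} & 0 \end{pmatrix}


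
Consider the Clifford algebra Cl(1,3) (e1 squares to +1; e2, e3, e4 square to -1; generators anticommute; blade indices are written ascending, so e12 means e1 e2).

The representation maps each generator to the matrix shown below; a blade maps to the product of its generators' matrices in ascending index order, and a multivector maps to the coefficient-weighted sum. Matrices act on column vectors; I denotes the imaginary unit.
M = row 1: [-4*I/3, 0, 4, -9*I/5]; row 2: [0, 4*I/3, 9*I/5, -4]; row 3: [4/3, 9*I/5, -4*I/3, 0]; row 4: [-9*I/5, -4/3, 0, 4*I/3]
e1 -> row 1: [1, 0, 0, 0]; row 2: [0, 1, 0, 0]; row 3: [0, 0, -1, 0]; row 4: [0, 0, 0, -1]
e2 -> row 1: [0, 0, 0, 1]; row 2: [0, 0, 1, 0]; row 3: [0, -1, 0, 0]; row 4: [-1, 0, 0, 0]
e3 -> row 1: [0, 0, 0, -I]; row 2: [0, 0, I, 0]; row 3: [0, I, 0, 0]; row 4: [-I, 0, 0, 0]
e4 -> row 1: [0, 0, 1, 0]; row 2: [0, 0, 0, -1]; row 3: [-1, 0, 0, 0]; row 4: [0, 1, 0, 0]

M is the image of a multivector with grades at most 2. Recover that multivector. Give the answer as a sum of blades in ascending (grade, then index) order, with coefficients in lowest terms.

Method: the blade images are trace-orthogonal — tr(rho(e_A) rho(e_B)^-1) = 4 if A = B and 0 otherwise — and rho(e_A)^-1 = (e_A)^2 * rho(e_A) with (e_A)^2 = +1 or -1, so the coefficient of e_A in the preimage is (e_A)^2 * tr(M rho(e_A))/4.
Nonzero projections over blades of grade <= 2: e3: (e3)^2 = -1, tr(M rho(e3)) = -36/5, coefficient 9/5; e4: (e4)^2 = -1, tr(M rho(e4)) = -16/3, coefficient 4/3; e14: (e14)^2 = +1, tr(M rho(e14)) = 32/3, coefficient 8/3; e23: (e23)^2 = -1, tr(M rho(e23)) = -16/3, coefficient 4/3. Every other blade of grade <= 2 projects to 0.
Answer: 9/5*e3 + 4/3*e4 + 8/3*e14 + 4/3*e23


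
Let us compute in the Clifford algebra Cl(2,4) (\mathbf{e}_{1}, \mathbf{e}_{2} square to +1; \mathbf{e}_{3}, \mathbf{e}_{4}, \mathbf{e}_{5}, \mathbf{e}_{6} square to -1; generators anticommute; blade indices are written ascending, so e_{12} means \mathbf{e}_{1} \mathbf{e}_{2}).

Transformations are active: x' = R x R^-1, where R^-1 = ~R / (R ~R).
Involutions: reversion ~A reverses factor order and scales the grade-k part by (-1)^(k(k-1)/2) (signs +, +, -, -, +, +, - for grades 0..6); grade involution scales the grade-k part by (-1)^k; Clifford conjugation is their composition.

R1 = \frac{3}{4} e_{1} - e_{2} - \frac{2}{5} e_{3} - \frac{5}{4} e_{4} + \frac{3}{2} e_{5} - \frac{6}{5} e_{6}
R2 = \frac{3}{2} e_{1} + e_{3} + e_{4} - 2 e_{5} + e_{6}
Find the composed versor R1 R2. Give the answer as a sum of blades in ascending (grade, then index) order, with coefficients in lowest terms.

Distribute over the terms of R2 (each basis-blade product reordered to ascending indices, repeated generators contracted through their squares):
R1 (\frac{3}{2} e_{1}) = \frac{9}{8} + \frac{3}{2} e_{12} + \frac{3}{5} e_{13} + \frac{15}{8} e_{14} - \frac{9}{4} e_{15} + \frac{9}{5} e_{16}
R1 (e_{3}) = \frac{2}{5} + \frac{3}{4} e_{13} - e_{23} + \frac{5}{4} e_{34} - \frac{3}{2} e_{35} + \frac{6}{5} e_{36}
R1 (e_{4}) = \frac{5}{4} + \frac{3}{4} e_{14} - e_{24} - \frac{2}{5} e_{34} - \frac{3}{2} e_{45} + \frac{6}{5} e_{46}
R1 (-2 e_{5}) = 3 - \frac{3}{2} e_{15} + 2 e_{25} + \frac{4}{5} e_{35} + \frac{5}{2} e_{45} - \frac{12}{5} e_{56}
R1 (e_{6}) = \frac{6}{5} + \frac{3}{4} e_{16} - e_{26} - \frac{2}{5} e_{36} - \frac{5}{4} e_{46} + \frac{3}{2} e_{56}
Summing the partial products and collecting blades:
Answer: \frac{279}{40} + \frac{3}{2} e_{12} + \frac{27}{20} e_{13} + \frac{21}{8} e_{14} - \frac{15}{4} e_{15} + \frac{51}{20} e_{16} - e_{23} - e_{24} + 2 e_{25} - e_{26} + \frac{17}{20} e_{34} - \frac{7}{10} e_{35} + \frac{4}{5} e_{36} + e_{45} - \frac{1}{20} e_{46} - \frac{9}{10} e_{56}


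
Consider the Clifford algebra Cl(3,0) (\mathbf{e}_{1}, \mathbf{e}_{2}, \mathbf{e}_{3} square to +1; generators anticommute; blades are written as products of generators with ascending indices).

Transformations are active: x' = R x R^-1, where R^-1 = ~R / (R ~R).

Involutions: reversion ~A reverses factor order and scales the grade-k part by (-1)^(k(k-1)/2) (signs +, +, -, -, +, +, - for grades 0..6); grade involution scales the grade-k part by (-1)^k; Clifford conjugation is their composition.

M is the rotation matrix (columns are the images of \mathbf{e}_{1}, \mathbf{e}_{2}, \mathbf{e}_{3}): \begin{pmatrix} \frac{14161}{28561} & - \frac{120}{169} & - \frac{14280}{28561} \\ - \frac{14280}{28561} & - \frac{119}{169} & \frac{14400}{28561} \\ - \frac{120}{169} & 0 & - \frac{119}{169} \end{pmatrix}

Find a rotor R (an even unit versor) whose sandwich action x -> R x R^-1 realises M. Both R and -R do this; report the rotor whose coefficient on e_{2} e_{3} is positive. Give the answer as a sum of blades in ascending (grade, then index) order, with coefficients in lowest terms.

Method: write R = a + b12*e_{1} e_{2} + b13*e_{1} e_{3} + b23*e_{2} e_{3} with a^2 + b12^2 + b13^2 + b23^2 = 1 (so R^-1 = ~R). Expanding the columns R e_j ~R gives tr M = 4a^2 - 1 and, from the antisymmetric part, M21 - M12 = -4a*b12, M13 - M31 = 4a*b13, M32 - M23 = -4a*b23.
Here tr M = -\frac{26061}{28561}, so a^2 = (1 + tr M)/4 = \frac{625}{28561} and a = ±\frac{25}{169}. Taking a = \frac{25}{169}: M21 - M12 = \frac{6000}{28561}, M13 - M31 = \frac{6000}{28561}, M32 - M23 = -\frac{14400}{28561}, giving b12 = -\frac{60}{169}, b13 = \frac{60}{169}, b23 = \frac{144}{169}, i.e. R = \frac{25}{169} - \frac{60}{169} e_{1} e_{2} + \frac{60}{169} e_{1} e_{3} + \frac{144}{169} e_{2} e_{3}.
Its e_{2} e_{3} coefficient is already positive.
Answer: \frac{25}{169} - \frac{60}{169} e_{1} e_{2} + \frac{60}{169} e_{1} e_{3} + \frac{144}{169} e_{2} e_{3}. Uniqueness: Spin(3) -> SO(3) maps R and -R to the same rotation of trace -\frac{26061}{28561}; fixing the sign of the e_{2} e_{3} coefficient removes the ambiguity.


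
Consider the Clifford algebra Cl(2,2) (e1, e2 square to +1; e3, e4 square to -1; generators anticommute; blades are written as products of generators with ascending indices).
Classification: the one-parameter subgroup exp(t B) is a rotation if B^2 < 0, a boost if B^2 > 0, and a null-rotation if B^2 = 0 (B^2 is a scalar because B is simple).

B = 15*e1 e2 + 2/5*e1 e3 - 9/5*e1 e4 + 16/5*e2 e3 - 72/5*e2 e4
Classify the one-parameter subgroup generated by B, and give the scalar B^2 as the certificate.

B^2 term by term: the squares give (15)^2*(e1 e2)^2 + (2/5)^2*(e1 e3)^2 + (-9/5)^2*(e1 e4)^2 + (16/5)^2*(e2 e3)^2 + (-72/5)^2*(e2 e4)^2 = 225*(-1) + 4/25*(+1) + 81/25*(+1) + 256/25*(+1) + 5184/25*(+1) = -4 (each basis 2-blade squares to minus the product of its generators' squares); cross terms between blades sharing an index anticommute and cancel; the commuting (index-disjoint) pairs give grade-4 terms 2*c*c'*(blade product), which cancel blade by blade — e1 e2 e3 e4: 288/25 - 288/25 = 0 — confirming B is simple. So B^2 = -4.
Answer: rotation, certificate B^2 = -4. Check the certificate: B^2 = -4, and that sign is decisive whatever form B takes.


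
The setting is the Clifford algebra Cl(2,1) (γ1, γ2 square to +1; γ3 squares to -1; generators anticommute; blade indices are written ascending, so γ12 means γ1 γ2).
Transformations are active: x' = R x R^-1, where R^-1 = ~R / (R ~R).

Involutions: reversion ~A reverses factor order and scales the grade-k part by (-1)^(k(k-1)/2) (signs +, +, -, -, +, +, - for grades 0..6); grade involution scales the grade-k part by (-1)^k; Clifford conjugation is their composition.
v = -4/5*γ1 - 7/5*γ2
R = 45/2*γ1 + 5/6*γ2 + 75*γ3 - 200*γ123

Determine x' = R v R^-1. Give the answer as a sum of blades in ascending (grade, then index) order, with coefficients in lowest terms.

~R = 45/2*γ1 + 5/6*γ2 + 75*γ3 + 200*γ123, and R ~R = -812125/18, so R^-1 = ~R / (-812125/18).
R v = -115/6 - 185/6*γ12 - 220*γ13 + 265*γ23
Answer: -49711/32485*γ1 - 17858/32485*γ2 - 1362/6497*γ3


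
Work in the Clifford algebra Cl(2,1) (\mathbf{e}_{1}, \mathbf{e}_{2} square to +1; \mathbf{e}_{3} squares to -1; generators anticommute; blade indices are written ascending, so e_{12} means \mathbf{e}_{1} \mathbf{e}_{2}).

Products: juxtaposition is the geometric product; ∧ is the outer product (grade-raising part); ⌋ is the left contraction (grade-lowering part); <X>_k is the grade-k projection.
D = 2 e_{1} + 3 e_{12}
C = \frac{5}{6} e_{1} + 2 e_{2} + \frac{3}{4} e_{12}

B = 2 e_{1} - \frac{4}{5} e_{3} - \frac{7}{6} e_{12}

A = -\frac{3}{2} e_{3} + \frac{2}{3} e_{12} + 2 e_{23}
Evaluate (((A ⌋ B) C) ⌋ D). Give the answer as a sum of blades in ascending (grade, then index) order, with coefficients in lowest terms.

step 1: -\frac{19}{45}
step 2: -\frac{19}{54} e_{1} - \frac{38}{45} e_{2} - \frac{19}{60} e_{12}
step 3: \frac{133}{540} + \frac{38}{15} e_{1} - \frac{19}{18} e_{2}
Answer: \frac{133}{540} + \frac{38}{15} e_{1} - \frac{19}{18} e_{2}


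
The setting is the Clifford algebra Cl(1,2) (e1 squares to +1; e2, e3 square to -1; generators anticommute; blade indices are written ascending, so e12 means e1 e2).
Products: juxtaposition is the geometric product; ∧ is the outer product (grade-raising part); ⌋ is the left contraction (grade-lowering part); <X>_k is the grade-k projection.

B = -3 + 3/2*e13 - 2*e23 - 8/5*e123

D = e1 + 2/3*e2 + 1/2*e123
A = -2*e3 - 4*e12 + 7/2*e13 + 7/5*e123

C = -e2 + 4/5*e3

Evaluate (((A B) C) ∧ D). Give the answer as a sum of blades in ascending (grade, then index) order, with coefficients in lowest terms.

step 1: 749/100 - 1/5*e1 + 15/2*e2 + 62/5*e3 + 9/5*e12 - 37/2*e13 + 6*e23 - 21/5*e123
step 2: -121/50 + 83/5*e1 - 1229/100*e2 - 1/125*e3 + 89/25*e12 + 101/25*e13 + 92/5*e23 - 853/50*e123
step 3: -121/50*e1 - 121/75*e2 + 7007/300*e12 + 1/125*e13 + 2/375*e23 + 4349/300*e123
Answer: -121/50*e1 - 121/75*e2 + 7007/300*e12 + 1/125*e13 + 2/375*e23 + 4349/300*e123


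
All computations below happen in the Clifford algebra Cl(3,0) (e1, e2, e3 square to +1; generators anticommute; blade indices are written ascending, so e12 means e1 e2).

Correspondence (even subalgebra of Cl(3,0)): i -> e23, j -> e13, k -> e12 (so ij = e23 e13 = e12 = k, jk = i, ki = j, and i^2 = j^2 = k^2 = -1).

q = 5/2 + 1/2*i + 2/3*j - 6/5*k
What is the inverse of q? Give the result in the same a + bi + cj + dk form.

In blades: q = 5/2 - 6/5*e12 + 2/3*e13 + 1/2*e23.
With qbar = 5/2 + 6/5*e12 - 2/3*e13 - 1/2*e23 (scalar fixed, mapped units negated), q qbar = 3773/450 (the sum of squared coefficients), so q^-1 = qbar / (3773/450) = 1125/3773 + 540/3773*e12 - 300/3773*e13 - 225/3773*e23; translating back:
Answer: 1125/3773 - 225/3773*i - 300/3773*j + 540/3773*k


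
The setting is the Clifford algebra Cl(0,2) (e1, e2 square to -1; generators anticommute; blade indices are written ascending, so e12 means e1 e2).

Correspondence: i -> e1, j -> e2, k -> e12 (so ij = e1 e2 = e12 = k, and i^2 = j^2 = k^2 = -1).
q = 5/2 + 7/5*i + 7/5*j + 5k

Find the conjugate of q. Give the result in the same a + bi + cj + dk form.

In blades: q = 5/2 + 7/5*e1 + 7/5*e2 + 5*e12.
Conjugation here is Clifford conjugation: the scalar is fixed and the grade-1 and grade-2 blades all flip sign, giving 5/2 - 7/5*e1 - 7/5*e2 - 5*e12; translating back:
Answer: 5/2 - 7/5*i - 7/5*j - 5k


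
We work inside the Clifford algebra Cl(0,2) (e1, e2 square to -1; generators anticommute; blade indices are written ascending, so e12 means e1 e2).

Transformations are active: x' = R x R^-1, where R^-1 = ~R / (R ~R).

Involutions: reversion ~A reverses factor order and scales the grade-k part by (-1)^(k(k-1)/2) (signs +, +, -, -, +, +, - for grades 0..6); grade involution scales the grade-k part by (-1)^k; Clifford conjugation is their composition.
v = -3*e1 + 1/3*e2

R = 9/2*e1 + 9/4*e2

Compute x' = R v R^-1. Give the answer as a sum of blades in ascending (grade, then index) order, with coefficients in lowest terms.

~R = 9/2*e1 + 9/4*e2, and R ~R = -405/16, so R^-1 = ~R / (-405/16).
R v = 51/4 + 33/4*e12
Answer: -23/15*e1 - 13/5*e2


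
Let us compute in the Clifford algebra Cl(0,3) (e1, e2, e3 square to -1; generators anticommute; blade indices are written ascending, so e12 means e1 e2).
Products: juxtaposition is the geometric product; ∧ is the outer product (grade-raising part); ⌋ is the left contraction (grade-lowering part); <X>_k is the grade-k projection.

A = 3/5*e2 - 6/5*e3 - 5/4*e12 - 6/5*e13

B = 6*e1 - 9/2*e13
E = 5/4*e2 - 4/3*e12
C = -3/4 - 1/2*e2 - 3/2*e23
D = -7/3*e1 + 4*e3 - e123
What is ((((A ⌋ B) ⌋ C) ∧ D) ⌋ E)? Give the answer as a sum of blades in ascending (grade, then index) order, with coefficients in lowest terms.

step 1: -27/5 + 27/5*e1
step 2: 81/20 + 27/10*e2 + 81/10*e23
step 3: -189/20*e1 + 81/5*e3 + 63/10*e12 + 54/5*e23 - 459/20*e123
step 4: 42/5 - 63/5*e2
Answer: 42/5 - 63/5*e2


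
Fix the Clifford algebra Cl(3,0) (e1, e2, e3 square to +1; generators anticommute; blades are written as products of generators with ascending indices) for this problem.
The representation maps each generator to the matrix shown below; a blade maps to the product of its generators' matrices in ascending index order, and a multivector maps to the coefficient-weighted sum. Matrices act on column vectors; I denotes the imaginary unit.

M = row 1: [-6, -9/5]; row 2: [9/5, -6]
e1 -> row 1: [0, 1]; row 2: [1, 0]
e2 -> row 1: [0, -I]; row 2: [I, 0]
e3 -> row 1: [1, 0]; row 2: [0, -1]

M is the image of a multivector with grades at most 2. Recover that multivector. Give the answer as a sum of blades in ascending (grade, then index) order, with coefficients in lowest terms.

Method: 1, rho(e1), rho(e2), rho(e3) form a trace-orthogonal basis of the 2x2 complex matrices (tr(X Y) = 2 if X = Y, else 0), so M = m0*1 + m1*rho(e1) + m2*rho(e2) + m3*rho(e3) with m0 = tr(M)/2 = -6, m1 = tr(M rho(e1))/2 = 0, m2 = tr(M rho(e2))/2 = -9*I/5, m3 = tr(M rho(e3))/2 = 0.
Multiplying table entries, the bivector images are rho(e1 e2) = I*rho(e3), rho(e1 e3) = -I*rho(e2), rho(e2 e3) = I*rho(e1); with real blade coefficients the real parts of m0..m3 are the coefficients of 1, e1, e2, e3 and the imaginary parts give the bivectors (e2 e3: Im m1, e1 e3: -Im m2, e1 e2: Im m3).
Answer: -6 + 9/5*e1 e3


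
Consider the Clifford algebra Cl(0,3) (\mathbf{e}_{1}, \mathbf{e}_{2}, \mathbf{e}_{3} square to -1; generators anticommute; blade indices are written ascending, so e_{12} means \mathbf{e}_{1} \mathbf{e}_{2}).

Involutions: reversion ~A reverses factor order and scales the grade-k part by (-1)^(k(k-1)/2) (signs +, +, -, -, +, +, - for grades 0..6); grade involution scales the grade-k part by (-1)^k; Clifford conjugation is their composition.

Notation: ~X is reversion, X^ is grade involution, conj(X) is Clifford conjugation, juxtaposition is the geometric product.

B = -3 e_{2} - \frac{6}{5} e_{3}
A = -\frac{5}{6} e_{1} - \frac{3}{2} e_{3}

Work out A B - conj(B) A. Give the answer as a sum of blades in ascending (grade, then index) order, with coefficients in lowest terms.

first term: -\frac{9}{5} + \frac{5}{2} e_{12} + e_{13} - \frac{9}{2} e_{23}
second term: \frac{9}{5} + \frac{5}{2} e_{12} + e_{13} - \frac{9}{2} e_{23}
Answer: -\frac{18}{5}


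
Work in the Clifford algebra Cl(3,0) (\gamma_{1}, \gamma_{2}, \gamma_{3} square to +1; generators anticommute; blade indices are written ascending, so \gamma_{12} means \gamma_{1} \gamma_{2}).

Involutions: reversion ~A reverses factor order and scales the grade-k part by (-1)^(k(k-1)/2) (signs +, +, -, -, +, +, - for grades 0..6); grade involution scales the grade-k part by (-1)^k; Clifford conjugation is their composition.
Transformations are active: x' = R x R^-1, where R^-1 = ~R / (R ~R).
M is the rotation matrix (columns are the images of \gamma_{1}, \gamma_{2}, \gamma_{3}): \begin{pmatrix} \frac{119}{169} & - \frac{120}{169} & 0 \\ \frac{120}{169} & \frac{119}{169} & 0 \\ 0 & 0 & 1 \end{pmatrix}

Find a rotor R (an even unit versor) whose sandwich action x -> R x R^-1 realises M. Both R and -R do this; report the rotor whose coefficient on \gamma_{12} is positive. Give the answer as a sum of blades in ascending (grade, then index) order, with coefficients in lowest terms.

Method: write R = a + b12*\gamma_{12} + b13*\gamma_{13} + b23*\gamma_{23} with a^2 + b12^2 + b13^2 + b23^2 = 1 (so R^-1 = ~R). Expanding the columns R e_j ~R gives tr M = 4a^2 - 1 and, from the antisymmetric part, M21 - M12 = -4a*b12, M13 - M31 = 4a*b13, M32 - M23 = -4a*b23.
Here tr M = \frac{407}{169}, so a^2 = (1 + tr M)/4 = \frac{144}{169} and a = ±\frac{12}{13}. Taking a = \frac{12}{13}: M21 - M12 = \frac{240}{169}, M13 - M31 = 0, M32 - M23 = 0, giving b12 = -\frac{5}{13}, b13 = 0, b23 = 0, i.e. R = \frac{12}{13} - \frac{5}{13} \gamma_{12}.
Its \gamma_{12} coefficient is negative, so report the other preimage -R.
Answer: -\frac{12}{13} + \frac{5}{13} \gamma_{12}. Sheet selection: the two-to-one cover makes ±R indistinguishable at the matrix level (trace \frac{407}{169}), so uniqueness comes from the required sign on \gamma_{12}.


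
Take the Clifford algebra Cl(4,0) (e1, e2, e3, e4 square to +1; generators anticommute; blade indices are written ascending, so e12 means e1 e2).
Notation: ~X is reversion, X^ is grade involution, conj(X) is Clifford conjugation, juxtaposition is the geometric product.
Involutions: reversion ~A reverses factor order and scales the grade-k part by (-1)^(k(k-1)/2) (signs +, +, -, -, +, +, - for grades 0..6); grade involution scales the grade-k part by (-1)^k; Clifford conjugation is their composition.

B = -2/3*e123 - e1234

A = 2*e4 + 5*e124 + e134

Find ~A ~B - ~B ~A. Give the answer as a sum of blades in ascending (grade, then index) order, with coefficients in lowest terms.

first term: -e2 + 5*e3 + 2/3*e24 - 10/3*e34 + 2*e123 - 4/3*e1234
second term: e2 - 5*e3 - 2/3*e24 + 10/3*e34 - 2*e123 + 4/3*e1234
Answer: -2*e2 + 10*e3 + 4/3*e24 - 20/3*e34 + 4*e123 - 8/3*e1234


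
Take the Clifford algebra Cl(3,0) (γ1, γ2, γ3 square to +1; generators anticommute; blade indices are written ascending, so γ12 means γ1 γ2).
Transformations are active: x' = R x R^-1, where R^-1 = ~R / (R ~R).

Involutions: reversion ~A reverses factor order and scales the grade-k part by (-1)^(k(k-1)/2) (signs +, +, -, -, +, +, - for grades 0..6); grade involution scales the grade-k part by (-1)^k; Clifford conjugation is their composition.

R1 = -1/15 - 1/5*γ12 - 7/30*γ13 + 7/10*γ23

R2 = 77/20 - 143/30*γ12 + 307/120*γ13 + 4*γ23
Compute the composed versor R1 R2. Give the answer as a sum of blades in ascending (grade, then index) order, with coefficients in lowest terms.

Distribute over the terms of R1 (each basis-blade product reordered to ascending indices, repeated generators contracted through their squares):
(-1/15) R2 = -77/300 + 143/450*γ12 - 307/1800*γ13 - 4/15*γ23
(-1/5*γ12) R2 = -143/150 - 77/100*γ12 - 4/5*γ13 + 307/600*γ23
(-7/30*γ13) R2 = 2149/3600 + 14/15*γ12 - 539/600*γ13 + 1001/900*γ23
(7/10*γ23) R2 = -14/5 + 2149/1200*γ12 + 1001/300*γ13 + 539/200*γ23
Summing the partial products and collecting blades:
Answer: -12287/3600 + 8179/3600*γ12 + 1321/900*γ13 + 3647/900*γ23


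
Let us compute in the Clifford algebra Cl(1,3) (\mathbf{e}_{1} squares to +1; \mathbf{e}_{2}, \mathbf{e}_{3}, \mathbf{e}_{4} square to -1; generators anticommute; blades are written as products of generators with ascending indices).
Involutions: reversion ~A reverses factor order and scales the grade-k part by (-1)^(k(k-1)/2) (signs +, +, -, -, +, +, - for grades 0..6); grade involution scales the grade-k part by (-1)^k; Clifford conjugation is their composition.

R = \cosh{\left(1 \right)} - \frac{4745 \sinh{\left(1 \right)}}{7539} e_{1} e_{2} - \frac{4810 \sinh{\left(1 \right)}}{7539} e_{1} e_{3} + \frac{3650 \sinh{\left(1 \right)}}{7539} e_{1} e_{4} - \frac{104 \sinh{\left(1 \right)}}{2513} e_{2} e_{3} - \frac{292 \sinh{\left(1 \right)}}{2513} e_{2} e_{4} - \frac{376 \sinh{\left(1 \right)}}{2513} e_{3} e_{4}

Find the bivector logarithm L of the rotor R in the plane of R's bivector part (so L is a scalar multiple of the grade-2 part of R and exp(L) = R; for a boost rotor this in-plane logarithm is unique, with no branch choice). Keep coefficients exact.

The scalar part of R is \cosh{\left(1 \right)}, giving the rapidity magnitude (cosh is even); the bivector part supplies orientation, its quotient by sinh of the rapidity is the plane, and L = rapidity * plane — unique in that plane, since flipping both signs leaves L unchanged.
Concretely: cosh(rapidity) = \cosh{\left(1 \right)} gives rapidity = ±1, and since rapidity/sinh(rapidity) is even the sign is immaterial: L = (rapidity/sinh(rapidity)) * <R>_2 = (\frac{1}{\sinh{\left(1 \right)}}) * <R>_2.
Answer: - \frac{4745}{7539} e_{1} e_{2} - \frac{4810}{7539} e_{1} e_{3} + \frac{3650}{7539} e_{1} e_{4} - \frac{104}{2513} e_{2} e_{3} - \frac{292}{2513} e_{2} e_{4} - \frac{376}{2513} e_{3} e_{4}


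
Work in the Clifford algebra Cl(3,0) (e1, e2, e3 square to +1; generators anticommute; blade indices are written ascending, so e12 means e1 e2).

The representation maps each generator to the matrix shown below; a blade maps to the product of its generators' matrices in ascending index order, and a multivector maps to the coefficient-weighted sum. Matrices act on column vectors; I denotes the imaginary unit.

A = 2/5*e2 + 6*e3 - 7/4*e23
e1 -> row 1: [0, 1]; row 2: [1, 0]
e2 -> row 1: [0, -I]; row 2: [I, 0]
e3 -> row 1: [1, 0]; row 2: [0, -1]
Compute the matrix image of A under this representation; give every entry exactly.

Bivector images (products of the table entries): rho(e23) = rho(e2)rho(e3) = row 1: [0, I]; row 2: [I, 0].
M = (2/5)*rho(e2) + (6)*rho(e3) + (-7/4)*rho(e23), summed entrywise:
Answer: row 1: [6, -43*I/20]; row 2: [-27*I/20, -6]


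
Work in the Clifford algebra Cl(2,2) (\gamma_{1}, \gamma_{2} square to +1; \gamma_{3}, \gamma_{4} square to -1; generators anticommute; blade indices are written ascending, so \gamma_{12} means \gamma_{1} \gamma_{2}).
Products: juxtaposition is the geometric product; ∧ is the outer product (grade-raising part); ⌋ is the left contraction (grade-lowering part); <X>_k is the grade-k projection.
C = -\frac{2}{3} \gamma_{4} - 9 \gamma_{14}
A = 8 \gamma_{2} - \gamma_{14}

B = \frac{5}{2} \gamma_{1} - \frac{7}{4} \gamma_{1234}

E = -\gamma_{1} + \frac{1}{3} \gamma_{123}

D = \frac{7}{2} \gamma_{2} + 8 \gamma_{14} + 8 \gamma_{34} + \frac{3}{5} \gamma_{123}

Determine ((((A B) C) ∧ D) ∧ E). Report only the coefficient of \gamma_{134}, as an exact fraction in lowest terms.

step 1: \frac{5}{2} \gamma_{4} - 20 \gamma_{12} + \frac{7}{4} \gamma_{23} + 14 \gamma_{134}
step 2: \frac{5}{3} - \frac{45}{2} \gamma_{1} + 126 \gamma_{3} + \frac{28}{3} \gamma_{13} - 180 \gamma_{24} + \frac{40}{3} \gamma_{124} - \frac{7}{6} \gamma_{234} - \frac{63}{4} \gamma_{1234}
step 3: \frac{35}{6} \gamma_{2} - \frac{315}{4} \gamma_{12} + \frac{40}{3} \gamma_{14} - 441 \gamma_{23} + \frac{40}{3} \gamma_{34} - \frac{95}{3} \gamma_{123} - 1188 \gamma_{134}
step 4: \frac{35}{6} \gamma_{12} + 441 \gamma_{123} - \frac{40}{3} \gamma_{134}
Answer: -\frac{40}{3}


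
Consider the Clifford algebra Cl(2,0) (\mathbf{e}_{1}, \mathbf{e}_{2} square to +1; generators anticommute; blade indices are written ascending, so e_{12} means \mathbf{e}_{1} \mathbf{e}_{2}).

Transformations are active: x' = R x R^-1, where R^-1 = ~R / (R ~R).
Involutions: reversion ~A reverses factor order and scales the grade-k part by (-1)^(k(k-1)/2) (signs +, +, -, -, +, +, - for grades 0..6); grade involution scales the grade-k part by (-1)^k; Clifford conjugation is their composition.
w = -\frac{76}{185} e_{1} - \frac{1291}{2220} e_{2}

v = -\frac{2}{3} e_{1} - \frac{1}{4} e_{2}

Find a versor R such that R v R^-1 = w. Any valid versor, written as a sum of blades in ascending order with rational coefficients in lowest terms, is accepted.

Key observation: q(v) = q(w) = \frac{73}{144} (sandwiches preserve the norm), so R = v + w = -\frac{598}{555} e_{1} - \frac{923}{1110} e_{2} works whenever it is invertible — the component of v along it is kept and (v - w)/2 reverses, sending v to w.
Answer: -\frac{598}{555} e_{1} - \frac{923}{1110} e_{2}


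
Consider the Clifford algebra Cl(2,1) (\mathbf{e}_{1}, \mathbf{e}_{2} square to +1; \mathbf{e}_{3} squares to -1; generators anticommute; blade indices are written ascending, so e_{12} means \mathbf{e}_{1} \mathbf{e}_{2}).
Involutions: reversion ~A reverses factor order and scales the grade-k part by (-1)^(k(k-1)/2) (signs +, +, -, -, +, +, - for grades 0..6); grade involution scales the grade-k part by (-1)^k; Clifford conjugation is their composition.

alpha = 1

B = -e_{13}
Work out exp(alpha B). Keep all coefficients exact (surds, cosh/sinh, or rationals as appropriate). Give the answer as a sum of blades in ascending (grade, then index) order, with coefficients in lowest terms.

B^2 = (-1)^2*(e_{13})^2 = 1*(+1) = 1 (a basis 2-blade squares to minus the product of its generators' squares).
B^2 = 1 — the series telescopes hyperbolically here: l = 1, alpha*l = 1, so exp(alpha B) = cosh(1) + (sinh(1)/1)*B = \cosh{\left(1 \right)} + (\sinh{\left(1 \right)})*B.
Answer: \cosh{\left(1 \right)} - \sinh{\left(1 \right)} e_{13}


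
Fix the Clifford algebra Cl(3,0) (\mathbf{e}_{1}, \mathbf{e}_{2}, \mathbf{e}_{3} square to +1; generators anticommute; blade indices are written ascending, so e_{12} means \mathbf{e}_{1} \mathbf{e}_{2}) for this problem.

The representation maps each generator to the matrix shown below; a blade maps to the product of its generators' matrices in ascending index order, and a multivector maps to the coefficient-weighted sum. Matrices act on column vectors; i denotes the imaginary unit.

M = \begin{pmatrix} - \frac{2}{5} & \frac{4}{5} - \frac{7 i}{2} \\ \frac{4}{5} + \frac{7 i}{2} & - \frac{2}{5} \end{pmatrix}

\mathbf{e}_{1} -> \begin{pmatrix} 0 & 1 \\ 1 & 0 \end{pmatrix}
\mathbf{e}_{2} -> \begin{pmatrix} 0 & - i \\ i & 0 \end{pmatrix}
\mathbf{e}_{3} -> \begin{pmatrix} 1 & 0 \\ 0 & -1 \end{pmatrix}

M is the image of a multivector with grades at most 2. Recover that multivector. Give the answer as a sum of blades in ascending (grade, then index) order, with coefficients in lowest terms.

Method: 1, rho(e_{1}), rho(e_{2}), rho(e_{3}) form a trace-orthogonal basis of the 2x2 complex matrices (tr(X Y) = 2 if X = Y, else 0), so M = m0*1 + m1*rho(e_{1}) + m2*rho(e_{2}) + m3*rho(e_{3}) with m0 = tr(M)/2 = - \frac{2}{5}, m1 = tr(M rho(e_{1}))/2 = \frac{4}{5}, m2 = tr(M rho(e_{2}))/2 = \frac{7}{2}, m3 = tr(M rho(e_{3}))/2 = 0.
Multiplying table entries, the bivector images are rho(e_{12}) = i*rho(e_{3}), rho(e_{13}) = -i*rho(e_{2}), rho(e_{23}) = i*rho(e_{1}); with real blade coefficients the real parts of m0..m3 are the coefficients of 1, e_{1}, e_{2}, e_{3} and the imaginary parts give the bivectors (e_{23}: Im m1, e_{13}: -Im m2, e_{12}: Im m3).
Answer: -\frac{2}{5} + \frac{4}{5} e_{1} + \frac{7}{2} e_{2}


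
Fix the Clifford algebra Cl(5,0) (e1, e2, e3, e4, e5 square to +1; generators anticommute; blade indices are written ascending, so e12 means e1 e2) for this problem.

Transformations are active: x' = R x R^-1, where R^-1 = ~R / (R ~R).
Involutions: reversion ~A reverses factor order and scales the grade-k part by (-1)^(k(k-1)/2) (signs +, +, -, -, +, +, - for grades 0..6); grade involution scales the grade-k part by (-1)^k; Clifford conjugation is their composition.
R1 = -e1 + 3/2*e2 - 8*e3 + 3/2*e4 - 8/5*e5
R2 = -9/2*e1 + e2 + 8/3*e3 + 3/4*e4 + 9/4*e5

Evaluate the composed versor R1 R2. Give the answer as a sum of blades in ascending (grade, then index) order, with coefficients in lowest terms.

Distribute over the terms of R1 (each basis-blade product reordered to ascending indices, repeated generators contracted through their squares):
(-e1) R2 = 9/2 - e12 - 8/3*e13 - 3/4*e14 - 9/4*e15
(3/2*e2) R2 = 3/2 + 27/4*e12 + 4*e23 + 9/8*e24 + 27/8*e25
(-8*e3) R2 = -64/3 - 36*e13 + 8*e23 - 6*e34 - 18*e35
(3/2*e4) R2 = 9/8 + 27/4*e14 - 3/2*e24 - 4*e34 + 27/8*e45
(-8/5*e5) R2 = -18/5 - 36/5*e15 + 8/5*e25 + 64/15*e35 + 6/5*e45
Summing the partial products and collecting blades:
Answer: -2137/120 + 23/4*e12 - 116/3*e13 + 6*e14 - 189/20*e15 + 12*e23 - 3/8*e24 + 199/40*e25 - 10*e34 - 206/15*e35 + 183/40*e45


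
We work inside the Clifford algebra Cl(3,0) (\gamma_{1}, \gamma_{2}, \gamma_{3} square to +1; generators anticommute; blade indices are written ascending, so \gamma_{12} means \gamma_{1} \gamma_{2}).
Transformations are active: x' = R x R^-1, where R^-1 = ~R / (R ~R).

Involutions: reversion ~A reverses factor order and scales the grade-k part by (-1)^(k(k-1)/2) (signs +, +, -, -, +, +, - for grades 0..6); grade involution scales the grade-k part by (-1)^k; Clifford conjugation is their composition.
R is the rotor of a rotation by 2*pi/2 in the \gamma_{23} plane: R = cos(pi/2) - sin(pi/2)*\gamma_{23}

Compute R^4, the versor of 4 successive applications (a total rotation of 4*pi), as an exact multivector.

Because a rotor carries half the rotation angle, composing 4 copies of this \gamma_{23}-plane rotor multiplies the phase: 4*(pi/2) = 2 \pi, hence R^4 = cos(2 \pi) - sin(2 \pi)*\gamma_{23}.
cos(2 \pi) = 1 and sin(2 \pi) = 0, so R^4 = 1. The total rotation 4*pi is 2 full turns, so every vector returns to itself, yet the rotor is +1, back on the identity sheet (an even number of 2*pi turns).
Answer: 1


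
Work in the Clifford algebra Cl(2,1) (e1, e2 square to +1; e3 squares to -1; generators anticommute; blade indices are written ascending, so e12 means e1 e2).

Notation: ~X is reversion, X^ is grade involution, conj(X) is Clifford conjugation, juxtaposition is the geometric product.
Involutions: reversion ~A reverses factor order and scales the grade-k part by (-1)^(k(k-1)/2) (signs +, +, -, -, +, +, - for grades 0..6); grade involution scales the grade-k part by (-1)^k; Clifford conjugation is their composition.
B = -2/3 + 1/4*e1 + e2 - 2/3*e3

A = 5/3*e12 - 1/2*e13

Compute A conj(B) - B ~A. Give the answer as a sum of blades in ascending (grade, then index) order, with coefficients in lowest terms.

first term: -4/3*e1 + 5/12*e2 - 1/8*e3 - 10/9*e12 + 1/3*e13 + 11/18*e123
second term: 4/3*e1 - 5/12*e2 + 1/8*e3 + 10/9*e12 - 1/3*e13 + 11/18*e123
Answer: -8/3*e1 + 5/6*e2 - 1/4*e3 - 20/9*e12 + 2/3*e13
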